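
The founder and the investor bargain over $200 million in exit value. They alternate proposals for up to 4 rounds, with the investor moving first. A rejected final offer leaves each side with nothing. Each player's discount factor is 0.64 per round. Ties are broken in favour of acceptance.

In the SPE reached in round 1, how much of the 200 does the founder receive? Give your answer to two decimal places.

Solve by backward induction from round 4.
Round 4 (the founder proposes): the investor will accept anything ≥ 0, so the founder offers 0 and keeps 200.
Round 3 (the investor proposes): the founder can get 200 next round, worth 0.64 × 200 = 128 now, so the investor offers 128, keeping 72.
Round 2 (the founder proposes): the investor can get 72 next round, worth 0.64 × 72 = 46.08 now. The founder offers 46.08 and keeps 200 − 46.08 = 153.92.
Round 1 (the investor proposes): the founder can get 153.92 next round, worth 0.64 × 153.92 = 98.5088 now; the investor offers that and keeps 101.4912.

98.51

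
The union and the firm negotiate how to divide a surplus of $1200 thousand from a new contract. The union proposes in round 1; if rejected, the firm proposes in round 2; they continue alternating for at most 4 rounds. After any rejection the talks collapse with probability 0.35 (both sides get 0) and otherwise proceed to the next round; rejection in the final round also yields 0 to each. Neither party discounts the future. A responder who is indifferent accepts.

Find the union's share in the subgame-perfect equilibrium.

By backward induction:
Round 4 (the firm proposes): the union will accept anything ≥ 0, so the firm offers 0 and keeps 1200.
Round 3 (the union proposes): rejecting gives the firm an expected 0.65 × 1200 = 780, so the union offers 780, keeping 420.
Round 2 (the firm proposes): rejecting gives the union an expected 0.65 × 420 = 273; the firm offers that and keeps 927.
Round 1 (the union proposes): rejecting gives the firm an expected 0.65 × 927 = 602.55, so the union offers 602.55, keeping 597.45.

597.45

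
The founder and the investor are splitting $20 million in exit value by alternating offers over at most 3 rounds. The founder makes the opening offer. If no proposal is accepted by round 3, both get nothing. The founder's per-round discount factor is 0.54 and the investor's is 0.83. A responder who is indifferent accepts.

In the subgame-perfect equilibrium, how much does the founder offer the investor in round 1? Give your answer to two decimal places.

Round 3 (the founder proposes): rejection yields 0 for the investor; the founder offers 0 and keeps 20.
Round 2 (the investor proposes): the founder can get 20 next round, worth 0.54 × 20 = 10.8 now, so the investor offers 10.8, keeping 9.2.
Round 1 (the founder proposes): the investor can get 9.2 next round, worth 0.83 × 9.2 = 7.636 now, so the founder offers 7.636, keeping 12.364.

7.64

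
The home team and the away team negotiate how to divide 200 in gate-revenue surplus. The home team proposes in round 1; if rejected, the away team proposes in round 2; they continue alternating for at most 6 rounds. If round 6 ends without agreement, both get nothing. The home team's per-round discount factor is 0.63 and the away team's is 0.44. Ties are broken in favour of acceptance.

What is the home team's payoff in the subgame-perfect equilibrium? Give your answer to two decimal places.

151.65

By backward induction:
Round 6 (the away team proposes): the home team will accept anything ≥ 0, so the away team offers 0 and keeps 200.
Round 5 (the home team proposes): the away team can get 200 next round, worth 0.44 × 200 = 88 now; the home team offers that and keeps 112.
Round 4 (the away team proposes): the home team can get 112 next round, worth 0.63 × 112 = 70.56 now; the away team offers that and keeps 129.44.
Round 3 (the home team proposes): the away team can get 129.44 next round, worth 0.44 × 129.44 = 56.9536 now; the home team offers that and keeps 143.0464.
Round 2 (the away team proposes): the home team can get 143.0464 next round, worth 0.63 × 143.0464 = 90.119232 now, so the away team offers 90.119232, keeping 109.880768.
Round 1 (the home team proposes): the away team can get 109.880768 next round, worth 0.44 × 109.880768 = 48.34753792 now, so the home team offers 48.34753792, keeping 151.65246208.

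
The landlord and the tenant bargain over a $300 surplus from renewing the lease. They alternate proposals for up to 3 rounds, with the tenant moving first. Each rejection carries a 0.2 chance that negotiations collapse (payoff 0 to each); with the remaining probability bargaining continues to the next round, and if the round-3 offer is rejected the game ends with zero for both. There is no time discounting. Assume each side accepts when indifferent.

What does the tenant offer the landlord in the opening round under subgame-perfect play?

By backward induction:
Round 3 (the tenant proposes): the landlord will accept anything ≥ 0, so the tenant offers 0 and keeps 300.
Round 2 (the landlord proposes): rejecting gives the tenant an expected 0.8 × 300 = 240; the landlord offers that and keeps 60.
Round 1 (the tenant proposes): rejecting gives the landlord an expected 0.8 × 60 = 48; the tenant offers that and keeps 252.

48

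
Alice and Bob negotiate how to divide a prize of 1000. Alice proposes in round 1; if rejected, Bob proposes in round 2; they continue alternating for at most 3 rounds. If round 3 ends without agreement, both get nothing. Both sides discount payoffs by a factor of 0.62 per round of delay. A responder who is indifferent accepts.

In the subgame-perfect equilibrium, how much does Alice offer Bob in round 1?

235.6

Round 3 (Alice proposes): Bob will accept anything ≥ 0, so Alice offers 0 and keeps 1000.
Round 2 (Bob proposes): Alice can get 1000 next round, worth 0.62 × 1000 = 620 now, so Bob offers 620, keeping 380.
Round 1 (Alice proposes): Bob can get 380 next round, worth 0.62 × 380 = 235.6 now. Alice offers 235.6 and keeps 1000 − 235.6 = 764.4.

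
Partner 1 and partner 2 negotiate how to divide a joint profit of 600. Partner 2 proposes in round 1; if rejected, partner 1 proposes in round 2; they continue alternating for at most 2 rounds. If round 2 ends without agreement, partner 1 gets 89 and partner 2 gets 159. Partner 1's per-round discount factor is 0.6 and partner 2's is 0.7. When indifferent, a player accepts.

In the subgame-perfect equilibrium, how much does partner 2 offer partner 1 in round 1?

Round 2 (partner 1 proposes): partner 2 gets 159 if talks fail, so partner 1 offers 159 and keeps 441.
Round 1 (partner 2 proposes): partner 1 can get 441 next round, worth 0.6 × 441 = 264.6 now, so partner 2 offers 264.6, keeping 335.4.

264.6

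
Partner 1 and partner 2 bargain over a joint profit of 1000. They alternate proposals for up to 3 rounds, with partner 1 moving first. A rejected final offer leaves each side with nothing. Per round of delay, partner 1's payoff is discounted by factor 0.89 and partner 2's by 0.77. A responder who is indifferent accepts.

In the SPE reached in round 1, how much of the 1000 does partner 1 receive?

915.3

Solve by backward induction from round 3.
Round 3 (partner 1 proposes): rejection yields 0 for partner 2; partner 1 offers 0 and keeps 1000.
Round 2 (partner 2 proposes): partner 1 can get 1000 next round, worth 0.89 × 1000 = 890 now; partner 2 offers that and keeps 110.
Round 1 (partner 1 proposes): partner 2 can get 110 next round, worth 0.77 × 110 = 84.7 now, so partner 1 offers 84.7, keeping 915.3.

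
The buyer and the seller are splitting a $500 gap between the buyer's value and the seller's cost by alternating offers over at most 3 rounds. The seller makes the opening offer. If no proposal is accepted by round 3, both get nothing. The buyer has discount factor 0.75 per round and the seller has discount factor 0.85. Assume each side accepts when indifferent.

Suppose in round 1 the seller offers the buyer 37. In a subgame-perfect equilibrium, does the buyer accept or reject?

Reject

Work out the buyer's continuation value if the offer is rejected.
Round 3 (the seller proposes): the buyer will accept anything ≥ 0, so the seller offers 0 and keeps 500.
Round 2 (the buyer proposes): the seller can get 500 next round, worth 0.85 × 500 = 425 now. The buyer offers 425 and keeps 500 − 425 = 75.
So by rejecting in round 1, the buyer gets 75 next round, worth 0.75 × 75 = 56.25 now.
Offer 37 < 56.25, so the buyer rejects.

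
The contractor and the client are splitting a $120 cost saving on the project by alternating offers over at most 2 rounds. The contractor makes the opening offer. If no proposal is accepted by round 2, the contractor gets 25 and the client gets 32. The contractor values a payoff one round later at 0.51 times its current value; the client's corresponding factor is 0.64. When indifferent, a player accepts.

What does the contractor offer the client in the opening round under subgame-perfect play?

60.8

Round 2 (the client proposes): the contractor gets 25 if talks fail, so the client offers 25 and keeps 95.
Round 1 (the contractor proposes): the client can get 95 next round, worth 0.64 × 95 = 60.8 now, so the contractor offers 60.8, keeping 59.2.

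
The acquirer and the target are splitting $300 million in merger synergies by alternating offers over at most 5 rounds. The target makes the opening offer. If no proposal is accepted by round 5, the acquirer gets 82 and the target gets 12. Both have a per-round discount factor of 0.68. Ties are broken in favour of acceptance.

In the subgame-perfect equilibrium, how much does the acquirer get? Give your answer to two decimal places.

113.00

Round 5 (the target proposes): the acquirer gets 82 if talks fail, so the target offers 82 and keeps 218.
Round 4 (the acquirer proposes): the target can get 218 next round, worth 0.68 × 218 = 148.24 now. The acquirer offers 148.24 and keeps 300 − 148.24 = 151.76.
Round 3 (the target proposes): the acquirer can get 151.76 next round, worth 0.68 × 151.76 = 103.1968 now; the target offers that and keeps 196.8032.
Round 2 (the acquirer proposes): the target can get 196.8032 next round, worth 0.68 × 196.8032 = 133.826176 now. The acquirer offers 133.826176 and keeps 300 − 133.826176 = 166.173824.
Round 1 (the target proposes): the acquirer can get 166.173824 next round, worth 0.68 × 166.173824 = 112.99820032 now; the target offers that and keeps 187.00179968.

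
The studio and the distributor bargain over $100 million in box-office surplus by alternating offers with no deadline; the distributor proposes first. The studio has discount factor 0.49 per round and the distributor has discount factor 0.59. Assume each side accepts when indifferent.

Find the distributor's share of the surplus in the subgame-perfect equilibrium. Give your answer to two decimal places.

71.74

In a stationary SPE each proposer offers the other exactly their discounted continuation value.
If the distributor keeps x when proposing and the studio keeps y when proposing, then x = 100 − 0.49y and y = 100 − 0.59x.
Solving: x = 100(1 − 0.49) / (1 − 0.59·0.49) = 51 / 0.7109 ≈ 71.7400.
The studio gets 100 − 71.7400 ≈ 28.2600.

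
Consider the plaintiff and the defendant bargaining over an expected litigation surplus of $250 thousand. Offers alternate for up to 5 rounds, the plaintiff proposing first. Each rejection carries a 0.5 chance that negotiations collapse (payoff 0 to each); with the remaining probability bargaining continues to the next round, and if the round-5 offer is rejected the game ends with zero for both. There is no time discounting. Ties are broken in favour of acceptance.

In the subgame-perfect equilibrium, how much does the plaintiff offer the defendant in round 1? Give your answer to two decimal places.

Round 5 (the plaintiff proposes): the defendant will accept anything ≥ 0, so the plaintiff offers 0 and keeps 250.
Round 4 (the defendant proposes): rejecting gives the plaintiff an expected 0.5 × 250 = 125, so the defendant offers 125, keeping 125.
Round 3 (the plaintiff proposes): rejecting gives the defendant an expected 0.5 × 125 = 62.5, so the plaintiff offers 62.5, keeping 187.5.
Round 2 (the defendant proposes): rejecting gives the plaintiff an expected 0.5 × 187.5 = 93.75, so the defendant offers 93.75, keeping 156.25.
Round 1 (the plaintiff proposes): rejecting gives the defendant an expected 0.5 × 156.25 = 78.125. The plaintiff offers 78.125 and keeps 250 − 78.125 = 171.875.

78.13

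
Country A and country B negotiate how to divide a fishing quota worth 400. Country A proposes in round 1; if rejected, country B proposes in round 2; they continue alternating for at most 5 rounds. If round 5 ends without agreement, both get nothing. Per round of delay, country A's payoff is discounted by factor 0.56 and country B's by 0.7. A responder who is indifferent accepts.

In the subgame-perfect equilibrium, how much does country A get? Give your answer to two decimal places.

Round 5 (country A proposes): country B will accept anything ≥ 0, so country A offers 0 and keeps 400.
Round 4 (country B proposes): country A can get 400 next round, worth 0.56 × 400 = 224 now, so country B offers 224, keeping 176.
Round 3 (country A proposes): country B can get 176 next round, worth 0.7 × 176 = 123.2 now; country A offers that and keeps 276.8.
Round 2 (country B proposes): country A can get 276.8 next round, worth 0.56 × 276.8 = 155.008 now. Country B offers 155.008 and keeps 400 − 155.008 = 244.992.
Round 1 (country A proposes): country B can get 244.992 next round, worth 0.7 × 244.992 = 171.4944 now; country A offers that and keeps 228.5056.

228.51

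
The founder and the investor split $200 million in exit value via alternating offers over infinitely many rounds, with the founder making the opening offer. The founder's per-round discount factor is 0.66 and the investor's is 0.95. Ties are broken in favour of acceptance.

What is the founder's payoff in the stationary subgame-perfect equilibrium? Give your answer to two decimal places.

26.81

In a stationary SPE each proposer offers the other exactly their discounted continuation value.
If the founder keeps x when proposing and the investor keeps y when proposing, then x = 200 − 0.95y and y = 200 − 0.66x.
Solving: x = 200(1 − 0.95) / (1 − 0.66·0.95) = 10 / 0.373 ≈ 26.8097.
The investor gets 200 − 26.8097 ≈ 173.1903.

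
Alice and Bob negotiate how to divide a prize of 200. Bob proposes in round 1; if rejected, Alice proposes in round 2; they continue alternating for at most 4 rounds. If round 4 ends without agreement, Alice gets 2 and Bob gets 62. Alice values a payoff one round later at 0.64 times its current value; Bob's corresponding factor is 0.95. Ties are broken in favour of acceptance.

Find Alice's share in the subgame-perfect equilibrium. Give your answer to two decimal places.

60.10

Round 4 (Alice proposes): Bob gets 62 if talks fail, so Alice offers 62 and keeps 138.
Round 3 (Bob proposes): Alice can get 138 next round, worth 0.64 × 138 = 88.32 now. Bob offers 88.32 and keeps 200 − 88.32 = 111.68.
Round 2 (Alice proposes): Bob can get 111.68 next round, worth 0.95 × 111.68 = 106.096 now. Alice offers 106.096 and keeps 200 − 106.096 = 93.904.
Round 1 (Bob proposes): Alice can get 93.904 next round, worth 0.64 × 93.904 = 60.09856 now. Bob offers 60.09856 and keeps 200 − 60.09856 = 139.90144.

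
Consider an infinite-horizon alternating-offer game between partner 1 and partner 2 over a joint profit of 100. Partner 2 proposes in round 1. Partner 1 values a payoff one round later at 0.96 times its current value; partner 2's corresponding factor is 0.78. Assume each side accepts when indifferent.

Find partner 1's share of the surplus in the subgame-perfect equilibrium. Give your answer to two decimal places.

84.08

When partner 2 proposes, partner 1 accepts any offer worth at least 0.96 times what partner 1 would get by proposing next round; and vice versa.
This gives x = 100 − 0.96y and y = 100 − 0.78x, where x and y are each side's share when it proposes.
Hence (1 − 0.96·0.78)x = 100(1 − 0.96), i.e. 0.2512·x = 4.
x ≈ 15.9236; partner 1's share is 100 − x ≈ 84.0764.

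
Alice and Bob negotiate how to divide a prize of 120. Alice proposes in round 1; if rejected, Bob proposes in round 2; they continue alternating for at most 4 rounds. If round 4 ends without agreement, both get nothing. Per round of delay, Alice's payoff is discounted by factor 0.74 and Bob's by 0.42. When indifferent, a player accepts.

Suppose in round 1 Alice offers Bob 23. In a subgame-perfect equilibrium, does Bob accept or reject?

Work out Bob's continuation value if the offer is rejected.
Round 4 (Bob proposes): rejection yields 0 for Alice; Bob offers 0 and keeps 120.
Round 3 (Alice proposes): Bob can get 120 next round, worth 0.42 × 120 = 50.4 now; Alice offers that and keeps 69.6.
Round 2 (Bob proposes): Alice can get 69.6 next round, worth 0.74 × 69.6 = 51.504 now, so Bob offers 51.504, keeping 68.496.
So by rejecting in round 1, Bob gets 68.496 next round, worth 0.42 × 68.496 = 28.76832 now.
Offer 23 < 28.76832, so Bob rejects.

Reject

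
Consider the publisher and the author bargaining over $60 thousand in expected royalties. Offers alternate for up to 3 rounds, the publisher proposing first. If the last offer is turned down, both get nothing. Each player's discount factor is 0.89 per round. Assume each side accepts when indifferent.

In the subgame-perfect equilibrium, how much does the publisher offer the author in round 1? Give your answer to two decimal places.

5.87

Round 3 (the publisher proposes): rejection yields 0 for the author; the publisher offers 0 and keeps 60.
Round 2 (the author proposes): the publisher can get 60 next round, worth 0.89 × 60 = 53.4 now, so the author offers 53.4, keeping 6.6.
Round 1 (the publisher proposes): the author can get 6.6 next round, worth 0.89 × 6.6 = 5.874 now; the publisher offers that and keeps 54.126.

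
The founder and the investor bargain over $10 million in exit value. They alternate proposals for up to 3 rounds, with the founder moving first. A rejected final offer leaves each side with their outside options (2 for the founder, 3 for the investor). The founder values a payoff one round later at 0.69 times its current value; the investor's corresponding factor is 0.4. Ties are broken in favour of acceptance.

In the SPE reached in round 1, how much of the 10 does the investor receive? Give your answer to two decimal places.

2.07

Round 3 (the founder proposes): the investor gets 3 if talks fail, so the founder offers 3 and keeps 7.
Round 2 (the investor proposes): the founder can get 7 next round, worth 0.69 × 7 = 4.83 now. The investor offers 4.83 and keeps 10 − 4.83 = 5.17.
Round 1 (the founder proposes): the investor can get 5.17 next round, worth 0.4 × 5.17 = 2.068 now. The founder offers 2.068 and keeps 10 − 2.068 = 7.932.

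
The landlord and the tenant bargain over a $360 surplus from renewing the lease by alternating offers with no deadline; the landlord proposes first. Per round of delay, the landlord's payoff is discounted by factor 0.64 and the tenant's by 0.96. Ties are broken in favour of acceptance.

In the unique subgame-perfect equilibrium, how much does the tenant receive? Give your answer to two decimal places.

Let x be the landlord's share when the landlord proposes and y be the tenant's share when the tenant proposes.
The tenant accepts iff offered ≥ 0.96·y, so x = 360 − 0.96y. Symmetrically y = 360 − 0.64x.
Substituting: x = 360 − 0.96(360 − 0.64x), giving x(1 − 0.64·0.96) = 360(1 − 0.96).
So x = 360 × 0.04 / 0.3856 ≈ 37.3444, and the tenant receives 360 − x ≈ 322.6556.

322.66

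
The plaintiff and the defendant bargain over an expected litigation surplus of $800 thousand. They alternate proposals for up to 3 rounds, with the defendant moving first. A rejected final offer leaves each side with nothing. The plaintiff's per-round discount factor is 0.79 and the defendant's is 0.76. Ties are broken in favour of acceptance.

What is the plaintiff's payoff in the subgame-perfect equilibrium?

Round 3 (the defendant proposes): rejection yields 0 for the plaintiff; the defendant offers 0 and keeps 800.
Round 2 (the plaintiff proposes): the defendant can get 800 next round, worth 0.76 × 800 = 608 now; the plaintiff offers that and keeps 192.
Round 1 (the defendant proposes): the plaintiff can get 192 next round, worth 0.79 × 192 = 151.68 now; the defendant offers that and keeps 648.32.

151.68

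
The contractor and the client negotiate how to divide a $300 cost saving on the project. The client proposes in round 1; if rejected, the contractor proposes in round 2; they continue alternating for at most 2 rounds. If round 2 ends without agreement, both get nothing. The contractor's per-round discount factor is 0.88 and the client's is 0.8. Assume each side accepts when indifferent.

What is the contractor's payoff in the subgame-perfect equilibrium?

264

Round 2 (the contractor proposes): rejection yields 0 for the client; the contractor offers 0 and keeps 300.
Round 1 (the client proposes): the contractor can get 300 next round, worth 0.88 × 300 = 264 now; the client offers that and keeps 36.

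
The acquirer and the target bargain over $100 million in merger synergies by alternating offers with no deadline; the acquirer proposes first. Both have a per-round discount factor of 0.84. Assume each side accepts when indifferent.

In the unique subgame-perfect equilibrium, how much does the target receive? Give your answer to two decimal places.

45.65

Let x be the acquirer's share when the acquirer proposes and y be the target's share when the target proposes.
The target accepts iff offered ≥ 0.84·y, so x = 100 − 0.84y. Symmetrically y = 100 − 0.84x.
Substituting: x = 100 − 0.84(100 − 0.84x), giving x(1 − 0.84·0.84) = 100(1 − 0.84).
So x = 100 × 0.16 / 0.2944 ≈ 54.3478, and the target receives 100 − x ≈ 45.6522.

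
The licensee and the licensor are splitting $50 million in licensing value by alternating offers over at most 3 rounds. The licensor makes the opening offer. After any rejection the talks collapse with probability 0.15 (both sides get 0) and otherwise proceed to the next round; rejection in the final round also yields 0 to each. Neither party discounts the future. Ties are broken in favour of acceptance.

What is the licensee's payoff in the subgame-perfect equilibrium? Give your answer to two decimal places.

6.38

By backward induction:
Round 3 (the licensor proposes): the licensee will accept anything ≥ 0, so the licensor offers 0 and keeps 50.
Round 2 (the licensee proposes): rejecting gives the licensor an expected 0.85 × 50 = 42.5; the licensee offers that and keeps 7.5.
Round 1 (the licensor proposes): rejecting gives the licensee an expected 0.85 × 7.5 = 6.375; the licensor offers that and keeps 43.625.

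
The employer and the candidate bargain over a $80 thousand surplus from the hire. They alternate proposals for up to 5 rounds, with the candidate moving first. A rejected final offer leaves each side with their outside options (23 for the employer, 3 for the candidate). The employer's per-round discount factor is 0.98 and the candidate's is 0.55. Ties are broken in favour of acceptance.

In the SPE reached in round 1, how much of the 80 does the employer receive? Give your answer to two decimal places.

Work backward from the last round.
Round 5 (the candidate proposes): the employer gets 23 if talks fail, so the candidate offers 23 and keeps 57.
Round 4 (the employer proposes): the candidate can get 57 next round, worth 0.55 × 57 = 31.35 now; the employer offers that and keeps 48.65.
Round 3 (the candidate proposes): the employer can get 48.65 next round, worth 0.98 × 48.65 = 47.677 now, so the candidate offers 47.677, keeping 32.323.
Round 2 (the employer proposes): the candidate can get 32.323 next round, worth 0.55 × 32.323 = 17.77765 now; the employer offers that and keeps 62.22235.
Round 1 (the candidate proposes): the employer can get 62.22235 next round, worth 0.98 × 62.22235 = 60.977903 now. The candidate offers 60.977903 and keeps 80 − 60.977903 = 19.022097.

60.98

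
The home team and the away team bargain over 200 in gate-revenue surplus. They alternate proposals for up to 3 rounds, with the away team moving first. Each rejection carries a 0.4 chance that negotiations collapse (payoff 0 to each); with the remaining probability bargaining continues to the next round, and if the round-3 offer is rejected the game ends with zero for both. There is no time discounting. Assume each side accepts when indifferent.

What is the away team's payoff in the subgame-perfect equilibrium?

152

Round 3 (the away team proposes): rejection yields 0 for the home team; the away team offers 0 and keeps 200.
Round 2 (the home team proposes): rejecting gives the away team an expected 0.6 × 200 = 120; the home team offers that and keeps 80.
Round 1 (the away team proposes): rejecting gives the home team an expected 0.6 × 80 = 48, so the away team offers 48, keeping 152.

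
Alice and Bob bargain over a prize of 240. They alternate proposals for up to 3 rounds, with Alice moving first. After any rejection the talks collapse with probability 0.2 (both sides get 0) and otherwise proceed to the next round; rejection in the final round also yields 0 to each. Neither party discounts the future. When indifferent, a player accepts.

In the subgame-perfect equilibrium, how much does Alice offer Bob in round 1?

Round 3 (Alice proposes): Bob will accept anything ≥ 0, so Alice offers 0 and keeps 240.
Round 2 (Bob proposes): rejecting gives Alice an expected 0.8 × 240 = 192; Bob offers that and keeps 48.
Round 1 (Alice proposes): rejecting gives Bob an expected 0.8 × 48 = 38.4; Alice offers that and keeps 201.6.

38.4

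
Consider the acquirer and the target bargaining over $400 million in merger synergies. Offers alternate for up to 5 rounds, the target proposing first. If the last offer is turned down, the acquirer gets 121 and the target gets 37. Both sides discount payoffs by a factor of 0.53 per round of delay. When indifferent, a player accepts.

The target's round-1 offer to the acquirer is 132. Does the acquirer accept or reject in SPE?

Reject

Work out the acquirer's continuation value if the offer is rejected.
Round 5 (the target proposes): the acquirer gets 121 if talks fail, so the target offers 121 and keeps 279.
Round 4 (the acquirer proposes): the target can get 279 next round, worth 0.53 × 279 = 147.87 now; the acquirer offers that and keeps 252.13.
Round 3 (the target proposes): the acquirer can get 252.13 next round, worth 0.53 × 252.13 = 133.6289 now; the target offers that and keeps 266.3711.
Round 2 (the acquirer proposes): the target can get 266.3711 next round, worth 0.53 × 266.3711 = 141.176683 now; the acquirer offers that and keeps 258.823317.
So by rejecting in round 1, the acquirer gets 258.823317 next round, worth 0.53 × 258.823317 = 137.17635801 now.
Offer 132 < 137.17635801, so the acquirer rejects.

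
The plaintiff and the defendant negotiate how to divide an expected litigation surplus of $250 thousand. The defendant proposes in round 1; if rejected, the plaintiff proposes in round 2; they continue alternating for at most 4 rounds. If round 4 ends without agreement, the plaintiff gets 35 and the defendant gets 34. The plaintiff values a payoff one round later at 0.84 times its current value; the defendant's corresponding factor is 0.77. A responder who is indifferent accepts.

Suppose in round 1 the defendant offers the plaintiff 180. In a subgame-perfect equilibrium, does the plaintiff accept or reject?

Accept

Work out the plaintiff's continuation value if the offer is rejected.
Round 4 (the plaintiff proposes): the defendant gets 34 if talks fail, so the plaintiff offers 34 and keeps 216.
Round 3 (the defendant proposes): the plaintiff can get 216 next round, worth 0.84 × 216 = 181.44 now; the defendant offers that and keeps 68.56.
Round 2 (the plaintiff proposes): the defendant can get 68.56 next round, worth 0.77 × 68.56 = 52.7912 now. The plaintiff offers 52.7912 and keeps 250 − 52.7912 = 197.2088.
So by rejecting in round 1, the plaintiff gets 197.2088 next round, worth 0.84 × 197.2088 = 165.655392 now.
Offer 180 ≥ 165.655392, so the plaintiff accepts.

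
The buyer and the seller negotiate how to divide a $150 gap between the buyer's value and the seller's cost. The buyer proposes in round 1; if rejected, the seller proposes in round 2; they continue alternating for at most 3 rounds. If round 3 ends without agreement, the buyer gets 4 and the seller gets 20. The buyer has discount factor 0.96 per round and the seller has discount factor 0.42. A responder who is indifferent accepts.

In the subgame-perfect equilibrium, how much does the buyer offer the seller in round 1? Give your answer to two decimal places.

Round 3 (the buyer proposes): the seller gets 20 if talks fail, so the buyer offers 20 and keeps 130.
Round 2 (the seller proposes): the buyer can get 130 next round, worth 0.96 × 130 = 124.8 now. The seller offers 124.8 and keeps 150 − 124.8 = 25.2.
Round 1 (the buyer proposes): the seller can get 25.2 next round, worth 0.42 × 25.2 = 10.584 now. The buyer offers 10.584 and keeps 150 − 10.584 = 139.416.

10.58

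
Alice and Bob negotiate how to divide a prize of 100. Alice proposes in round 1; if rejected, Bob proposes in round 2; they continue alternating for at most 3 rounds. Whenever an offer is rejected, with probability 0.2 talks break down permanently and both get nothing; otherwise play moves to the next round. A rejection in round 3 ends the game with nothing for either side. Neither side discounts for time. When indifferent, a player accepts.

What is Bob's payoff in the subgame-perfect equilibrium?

16

By backward induction:
Round 3 (Alice proposes): rejection yields 0 for Bob; Alice offers 0 and keeps 100.
Round 2 (Bob proposes): rejecting gives Alice an expected 0.8 × 100 = 80. Bob offers 80 and keeps 100 − 80 = 20.
Round 1 (Alice proposes): rejecting gives Bob an expected 0.8 × 20 = 16, so Alice offers 16, keeping 84.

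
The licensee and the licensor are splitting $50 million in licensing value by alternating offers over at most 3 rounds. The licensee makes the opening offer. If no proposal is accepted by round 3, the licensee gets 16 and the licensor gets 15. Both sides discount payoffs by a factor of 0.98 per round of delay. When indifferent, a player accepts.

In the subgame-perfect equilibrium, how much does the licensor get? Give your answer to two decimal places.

15.39

Work backward from the last round.
Round 3 (the licensee proposes): the licensor gets 15 if talks fail, so the licensee offers 15 and keeps 35.
Round 2 (the licensor proposes): the licensee can get 35 next round, worth 0.98 × 35 = 34.3 now; the licensor offers that and keeps 15.7.
Round 1 (the licensee proposes): the licensor can get 15.7 next round, worth 0.98 × 15.7 = 15.386 now, so the licensee offers 15.386, keeping 34.614.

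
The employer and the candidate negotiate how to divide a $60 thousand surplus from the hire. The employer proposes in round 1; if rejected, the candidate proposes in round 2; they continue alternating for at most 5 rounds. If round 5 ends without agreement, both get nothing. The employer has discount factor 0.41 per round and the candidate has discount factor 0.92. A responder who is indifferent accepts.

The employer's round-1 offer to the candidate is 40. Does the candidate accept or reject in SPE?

Reject

Work out the candidate's continuation value if the offer is rejected.
Round 5 (the employer proposes): rejection yields 0 for the candidate; the employer offers 0 and keeps 60.
Round 4 (the candidate proposes): the employer can get 60 next round, worth 0.41 × 60 = 24.6 now; the candidate offers that and keeps 35.4.
Round 3 (the employer proposes): the candidate can get 35.4 next round, worth 0.92 × 35.4 = 32.568 now; the employer offers that and keeps 27.432.
Round 2 (the candidate proposes): the employer can get 27.432 next round, worth 0.41 × 27.432 = 11.24712 now. The candidate offers 11.24712 and keeps 60 − 11.24712 = 48.75288.
So by rejecting in round 1, the candidate gets 48.75288 next round, worth 0.92 × 48.75288 = 44.8526496 now.
Offer 40 < 44.8526496, so the candidate rejects.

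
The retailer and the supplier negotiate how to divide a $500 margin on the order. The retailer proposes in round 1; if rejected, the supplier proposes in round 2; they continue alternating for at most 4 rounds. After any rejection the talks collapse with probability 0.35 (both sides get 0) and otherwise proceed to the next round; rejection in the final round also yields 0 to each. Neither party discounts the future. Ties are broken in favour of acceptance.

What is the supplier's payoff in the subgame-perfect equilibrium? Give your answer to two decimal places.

By backward induction:
Round 4 (the supplier proposes): rejection yields 0 for the retailer; the supplier offers 0 and keeps 500.
Round 3 (the retailer proposes): rejecting gives the supplier an expected 0.65 × 500 = 325, so the retailer offers 325, keeping 175.
Round 2 (the supplier proposes): rejecting gives the retailer an expected 0.65 × 175 = 113.75. The supplier offers 113.75 and keeps 500 − 113.75 = 386.25.
Round 1 (the retailer proposes): rejecting gives the supplier an expected 0.65 × 386.25 = 251.0625; the retailer offers that and keeps 248.9375.

251.06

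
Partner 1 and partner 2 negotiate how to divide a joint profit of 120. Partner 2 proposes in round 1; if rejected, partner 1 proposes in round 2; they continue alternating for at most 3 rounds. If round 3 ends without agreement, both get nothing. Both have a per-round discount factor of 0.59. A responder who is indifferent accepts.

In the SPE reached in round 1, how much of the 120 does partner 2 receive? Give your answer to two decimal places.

By backward induction:
Round 3 (partner 2 proposes): rejection yields 0 for partner 1; partner 2 offers 0 and keeps 120.
Round 2 (partner 1 proposes): partner 2 can get 120 next round, worth 0.59 × 120 = 70.8 now. Partner 1 offers 70.8 and keeps 120 − 70.8 = 49.2.
Round 1 (partner 2 proposes): partner 1 can get 49.2 next round, worth 0.59 × 49.2 = 29.028 now; partner 2 offers that and keeps 90.972.

90.97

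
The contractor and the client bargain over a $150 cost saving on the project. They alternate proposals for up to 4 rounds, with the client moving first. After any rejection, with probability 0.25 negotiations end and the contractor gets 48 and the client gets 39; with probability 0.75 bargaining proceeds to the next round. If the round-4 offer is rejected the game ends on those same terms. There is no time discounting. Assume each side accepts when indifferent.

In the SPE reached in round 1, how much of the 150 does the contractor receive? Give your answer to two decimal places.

86.39

By backward induction:
Round 4 (the contractor proposes): the client gets 39 if talks fail, so the contractor offers 39 and keeps 111.
Round 3 (the client proposes): rejecting gives the contractor an expected 0.75 × 111 + 0.25 × 48 = 95.25. The client offers 95.25 and keeps 150 − 95.25 = 54.75.
Round 2 (the contractor proposes): rejecting gives the client an expected 0.75 × 54.75 + 0.25 × 39 = 50.8125, so the contractor offers 50.8125, keeping 99.1875.
Round 1 (the client proposes): rejecting gives the contractor an expected 0.75 × 99.1875 + 0.25 × 48 = 86.390625, so the client offers 86.390625, keeping 63.609375.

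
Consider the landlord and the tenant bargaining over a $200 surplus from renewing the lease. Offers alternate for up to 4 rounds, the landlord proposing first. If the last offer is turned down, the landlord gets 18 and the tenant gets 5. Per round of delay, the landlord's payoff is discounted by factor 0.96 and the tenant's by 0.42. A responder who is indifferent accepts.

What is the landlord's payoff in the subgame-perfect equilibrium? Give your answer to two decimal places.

Solve by backward induction from round 4.
Round 4 (the tenant proposes): the landlord gets 18 if talks fail, so the tenant offers 18 and keeps 182.
Round 3 (the landlord proposes): the tenant can get 182 next round, worth 0.42 × 182 = 76.44 now; the landlord offers that and keeps 123.56.
Round 2 (the tenant proposes): the landlord can get 123.56 next round, worth 0.96 × 123.56 = 118.6176 now; the tenant offers that and keeps 81.3824.
Round 1 (the landlord proposes): the tenant can get 81.3824 next round, worth 0.42 × 81.3824 = 34.180608 now, so the landlord offers 34.180608, keeping 165.819392.

165.82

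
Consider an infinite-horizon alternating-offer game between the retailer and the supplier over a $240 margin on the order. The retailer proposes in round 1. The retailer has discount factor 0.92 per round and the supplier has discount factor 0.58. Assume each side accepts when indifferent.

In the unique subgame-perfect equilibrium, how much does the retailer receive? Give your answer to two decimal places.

216.12

When the retailer proposes, the supplier accepts any offer worth at least 0.58 times what the supplier would get by proposing next round; and vice versa.
This gives x = 240 − 0.58y and y = 240 − 0.92x, where x and y are each side's share when it proposes.
Hence (1 − 0.58·0.92)x = 240(1 − 0.58), i.e. 0.4664·x = 100.8.
x ≈ 216.1235; the supplier's share is 240 − x ≈ 23.8765.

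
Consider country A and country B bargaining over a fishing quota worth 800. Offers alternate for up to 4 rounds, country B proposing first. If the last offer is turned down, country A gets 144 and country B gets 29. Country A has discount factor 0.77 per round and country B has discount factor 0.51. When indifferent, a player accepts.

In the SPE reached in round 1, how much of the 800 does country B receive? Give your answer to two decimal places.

Round 4 (country A proposes): country B gets 29 if talks fail, so country A offers 29 and keeps 771.
Round 3 (country B proposes): country A can get 771 next round, worth 0.77 × 771 = 593.67 now. Country B offers 593.67 and keeps 800 − 593.67 = 206.33.
Round 2 (country A proposes): country B can get 206.33 next round, worth 0.51 × 206.33 = 105.2283 now, so country A offers 105.2283, keeping 694.7717.
Round 1 (country B proposes): country A can get 694.7717 next round, worth 0.77 × 694.7717 = 534.974209 now; country B offers that and keeps 265.025791.

265.03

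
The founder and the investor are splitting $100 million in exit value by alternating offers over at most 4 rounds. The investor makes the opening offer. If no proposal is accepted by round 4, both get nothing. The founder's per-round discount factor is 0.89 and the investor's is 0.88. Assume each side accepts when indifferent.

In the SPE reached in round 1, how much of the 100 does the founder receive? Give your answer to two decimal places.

80.38

Round 4 (the founder proposes): the investor will accept anything ≥ 0, so the founder offers 0 and keeps 100.
Round 3 (the investor proposes): the founder can get 100 next round, worth 0.89 × 100 = 89 now. The investor offers 89 and keeps 100 − 89 = 11.
Round 2 (the founder proposes): the investor can get 11 next round, worth 0.88 × 11 = 9.68 now; the founder offers that and keeps 90.32.
Round 1 (the investor proposes): the founder can get 90.32 next round, worth 0.89 × 90.32 = 80.3848 now, so the investor offers 80.3848, keeping 19.6152.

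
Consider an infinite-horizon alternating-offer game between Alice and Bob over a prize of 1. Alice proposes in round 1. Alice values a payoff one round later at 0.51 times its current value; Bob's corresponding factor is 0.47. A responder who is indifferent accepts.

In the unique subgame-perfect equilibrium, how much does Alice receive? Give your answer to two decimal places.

In a stationary SPE each proposer offers the other exactly their discounted continuation value.
If Alice keeps x when proposing and Bob keeps y when proposing, then x = 1 − 0.47y and y = 1 − 0.51x.
Solving: x = 1(1 − 0.47) / (1 − 0.51·0.47) = 0.53 / 0.7603 ≈ 0.6971.
Bob gets 1 − 0.6971 ≈ 0.3029.

0.70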